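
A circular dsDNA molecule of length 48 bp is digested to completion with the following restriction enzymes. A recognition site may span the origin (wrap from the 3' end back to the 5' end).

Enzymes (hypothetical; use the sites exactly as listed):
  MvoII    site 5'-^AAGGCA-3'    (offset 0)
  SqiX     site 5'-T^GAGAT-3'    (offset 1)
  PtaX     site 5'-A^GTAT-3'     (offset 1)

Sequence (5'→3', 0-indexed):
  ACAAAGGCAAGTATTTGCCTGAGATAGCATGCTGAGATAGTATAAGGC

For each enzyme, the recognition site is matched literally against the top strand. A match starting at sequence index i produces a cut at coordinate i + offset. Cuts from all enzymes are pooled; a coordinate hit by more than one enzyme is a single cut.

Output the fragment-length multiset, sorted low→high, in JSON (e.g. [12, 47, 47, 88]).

[4,6,7,8,10,13]

Scan for sites:
  MvoII AAGGCA/0: at [3, 43] ⇒ [3, 43]
  SqiX TGAGAT/1: at [19, 32] ⇒ [20, 33]
  PtaX AGTAT/1: at [9, 38] ⇒ [10, 39]

Pooled cuts: [3, 10, 20, 33, 39, 43]

Fragment lengths:
  3→10: 7 bp
  10→20: 10 bp
  20→33: 13 bp
  33→39: 6 bp
  39→43: 4 bp
  43→3 (wrap): 48-43+3 = 8 bp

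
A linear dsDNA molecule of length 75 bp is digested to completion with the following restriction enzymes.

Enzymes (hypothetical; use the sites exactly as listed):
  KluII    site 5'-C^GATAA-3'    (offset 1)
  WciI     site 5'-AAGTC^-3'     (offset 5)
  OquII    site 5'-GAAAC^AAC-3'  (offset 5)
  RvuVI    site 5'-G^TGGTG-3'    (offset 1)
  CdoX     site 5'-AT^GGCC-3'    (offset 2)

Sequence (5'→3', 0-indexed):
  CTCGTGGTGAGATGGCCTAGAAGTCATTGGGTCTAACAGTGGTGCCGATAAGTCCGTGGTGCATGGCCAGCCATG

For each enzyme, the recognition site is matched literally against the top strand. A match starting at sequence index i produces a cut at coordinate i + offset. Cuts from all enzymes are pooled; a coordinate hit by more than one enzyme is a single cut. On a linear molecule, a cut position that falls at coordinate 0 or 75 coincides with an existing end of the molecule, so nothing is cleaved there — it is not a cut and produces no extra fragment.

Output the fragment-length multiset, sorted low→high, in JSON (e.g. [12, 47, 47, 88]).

Per-enzyme occurrences:
  KluII CGATAA/1: at [45] ⇒ [46]
  WciI AAGTC/5: at [20, 49] ⇒ [25, 54]
  OquII (GAAACAAC, off=5): no sites
  RvuVI GTGGTG/1: at [3, 38, 55] ⇒ [4, 39, 56]
  CdoX ATGGCC/2: at [11, 62] ⇒ [13, 64]

All cut coordinates (distinct, sorted): [4, 13, 25, 39, 46, 54, 56, 64]

Fragment lengths:
  [0,4): 4 bp
  [4,13): 9 bp
  [13,25): 12 bp
  [25,39): 14 bp
  [39,46): 7 bp
  [46,54): 8 bp
  [54,56): 2 bp
  [56,64): 8 bp
  [64,75): 11 bp

[2,4,7,8,8,9,11,12,14]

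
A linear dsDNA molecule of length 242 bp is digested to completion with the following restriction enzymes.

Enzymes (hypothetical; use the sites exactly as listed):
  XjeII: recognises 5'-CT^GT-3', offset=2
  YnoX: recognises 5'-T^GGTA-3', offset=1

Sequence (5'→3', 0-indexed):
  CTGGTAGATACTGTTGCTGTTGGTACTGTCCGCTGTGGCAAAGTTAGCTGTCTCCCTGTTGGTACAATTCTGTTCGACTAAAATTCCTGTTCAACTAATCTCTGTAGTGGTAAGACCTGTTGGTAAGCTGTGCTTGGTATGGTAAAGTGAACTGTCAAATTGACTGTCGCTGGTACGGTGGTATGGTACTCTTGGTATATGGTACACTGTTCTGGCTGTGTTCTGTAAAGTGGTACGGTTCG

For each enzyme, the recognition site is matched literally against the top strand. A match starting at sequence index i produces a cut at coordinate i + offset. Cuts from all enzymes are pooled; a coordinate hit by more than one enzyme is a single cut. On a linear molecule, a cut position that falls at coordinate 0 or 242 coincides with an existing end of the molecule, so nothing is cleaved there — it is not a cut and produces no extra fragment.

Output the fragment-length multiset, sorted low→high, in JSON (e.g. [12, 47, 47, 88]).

[2,3,3,3,5,5,5,6,6,6,6,7,7,7,7,8,8,8,8,9,9,10,10,11,11,12,13,15,15,17]

Per-enzyme occurrences:
  XjeII (CTGT, off=2): starts [10, 16, 25, 32, 47, 55, 69, 86, 101, 116, 127, 151, 163, 206, 215, 222] → cuts [12, 18, 27, 34, 49, 57, 71, 88, 103, 118, 129, 153, 165, 208, 217, 224]
  YnoX (TGGTA, off=1): starts [1, 20, 59, 107, 120, 134, 139, 170, 178, 183, 192, 199, 230] → cuts [2, 21, 60, 108, 121, 135, 140, 171, 179, 184, 193, 200, 231]

All cut coordinates (distinct, sorted): [2, 12, 18, 21, 27, 34, 49, 57, 60, 71, 88, 103, 108, 118, 121, 129, 135, 140, 153, 165, 171, 179, 184, 193, 200, 208, 217, 224, 231]

Fragment lengths:
  [0,2): 2 bp
  [2,12): 10 bp
  [12,18): 6 bp
  [18,21): 3 bp
  [21,27): 6 bp
  [27,34): 7 bp
  [34,49): 15 bp
  [49,57): 8 bp
  [57,60): 3 bp
  [60,71): 11 bp
  [71,88): 17 bp
  [88,103): 15 bp
  [103,108): 5 bp
  [108,118): 10 bp
  [118,121): 3 bp
  [121,129): 8 bp
  [129,135): 6 bp
  [135,140): 5 bp
  [140,153): 13 bp
  [153,165): 12 bp
  [165,171): 6 bp
  [171,179): 8 bp
  [179,184): 5 bp
  [184,193): 9 bp
  [193,200): 7 bp
  [200,208): 8 bp
  [208,217): 9 bp
  [217,224): 7 bp
  [224,231): 7 bp
  [231,242): 11 bp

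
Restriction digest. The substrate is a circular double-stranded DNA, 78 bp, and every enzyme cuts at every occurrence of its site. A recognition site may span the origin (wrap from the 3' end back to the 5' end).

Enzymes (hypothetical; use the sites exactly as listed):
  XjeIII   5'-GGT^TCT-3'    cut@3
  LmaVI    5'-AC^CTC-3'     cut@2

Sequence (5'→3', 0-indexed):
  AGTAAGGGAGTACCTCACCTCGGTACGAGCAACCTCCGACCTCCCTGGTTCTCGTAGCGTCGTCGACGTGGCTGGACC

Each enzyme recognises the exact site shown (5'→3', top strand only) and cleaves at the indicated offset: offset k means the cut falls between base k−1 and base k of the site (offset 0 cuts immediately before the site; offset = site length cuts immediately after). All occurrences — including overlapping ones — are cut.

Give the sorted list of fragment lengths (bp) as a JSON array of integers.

[5,7,9,15,42]

Scan for sites:
  XjeIII (GGTTCT, off=3): starts [46] → cuts [49]
  LmaVI (ACCTC, off=2): starts [11, 16, 31, 38] → cuts [13, 18, 33, 40]

All cut coordinates (distinct, sorted): [13, 18, 33, 40, 49]

Fragment lengths:
  13→18: 5 bp
  18→33: 15 bp
  33→40: 7 bp
  40→49: 9 bp
  49→13 (wrap): 78-49+13 = 42 bp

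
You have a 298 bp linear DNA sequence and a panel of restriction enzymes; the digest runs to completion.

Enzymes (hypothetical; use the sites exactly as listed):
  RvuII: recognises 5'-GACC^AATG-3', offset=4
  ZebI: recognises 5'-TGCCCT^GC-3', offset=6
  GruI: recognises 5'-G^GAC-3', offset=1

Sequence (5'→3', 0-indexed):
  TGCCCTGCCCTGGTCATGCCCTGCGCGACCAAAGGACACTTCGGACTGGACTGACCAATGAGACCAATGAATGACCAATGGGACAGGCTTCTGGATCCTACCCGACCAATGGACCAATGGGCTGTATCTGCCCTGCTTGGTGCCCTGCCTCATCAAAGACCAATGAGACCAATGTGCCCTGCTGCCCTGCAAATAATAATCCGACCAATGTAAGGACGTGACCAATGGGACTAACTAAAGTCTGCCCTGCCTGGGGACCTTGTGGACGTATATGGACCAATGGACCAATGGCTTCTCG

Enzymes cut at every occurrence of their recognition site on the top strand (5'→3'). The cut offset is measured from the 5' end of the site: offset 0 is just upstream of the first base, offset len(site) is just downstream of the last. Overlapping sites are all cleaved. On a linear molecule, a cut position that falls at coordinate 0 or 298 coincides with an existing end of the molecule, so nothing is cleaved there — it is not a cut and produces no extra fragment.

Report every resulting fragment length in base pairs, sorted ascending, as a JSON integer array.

Site scan:
  RvuII (GACCAATG, off=4): starts [52, 61, 72, 103, 111, 157, 166, 202, 219, 274, 282] → cuts [56, 65, 76, 107, 115, 161, 170, 206, 223, 278, 286]
  ZebI (TGCCCTGC, off=6): starts [0, 16, 128, 140, 174, 182, 242] → cuts [6, 22, 134, 146, 180, 188, 248]
  GruI (GGAC, off=1): starts [33, 42, 47, 80, 110, 213, 227, 254, 263, 273, 281] → cuts [34, 43, 48, 81, 111, 214, 228, 255, 264, 274, 282]

All cut coordinates (distinct, sorted): [6, 22, 34, 43, 48, 56, 65, 76, 81, 107, 111, 115, 134, 146, 161, 170, 180, 188, 206, 214, 223, 228, 248, 255, 264, 274, 278, 282, 286]

Fragments:
  [0,6): 6 bp
  [6,22): 16 bp
  [22,34): 12 bp
  [34,43): 9 bp
  [43,48): 5 bp
  [48,56): 8 bp
  [56,65): 9 bp
  [65,76): 11 bp
  [76,81): 5 bp
  [81,107): 26 bp
  [107,111): 4 bp
  [111,115): 4 bp
  [115,134): 19 bp
  [134,146): 12 bp
  [146,161): 15 bp
  [161,170): 9 bp
  [170,180): 10 bp
  [180,188): 8 bp
  [188,206): 18 bp
  [206,214): 8 bp
  [214,223): 9 bp
  [223,228): 5 bp
  [228,248): 20 bp
  [248,255): 7 bp
  [255,264): 9 bp
  [264,274): 10 bp
  [274,278): 4 bp
  [278,282): 4 bp
  [282,286): 4 bp
  [286,298): 12 bp

[4,4,4,4,4,5,5,5,6,7,8,8,8,9,9,9,9,9,10,10,11,12,12,12,15,16,18,19,20,26]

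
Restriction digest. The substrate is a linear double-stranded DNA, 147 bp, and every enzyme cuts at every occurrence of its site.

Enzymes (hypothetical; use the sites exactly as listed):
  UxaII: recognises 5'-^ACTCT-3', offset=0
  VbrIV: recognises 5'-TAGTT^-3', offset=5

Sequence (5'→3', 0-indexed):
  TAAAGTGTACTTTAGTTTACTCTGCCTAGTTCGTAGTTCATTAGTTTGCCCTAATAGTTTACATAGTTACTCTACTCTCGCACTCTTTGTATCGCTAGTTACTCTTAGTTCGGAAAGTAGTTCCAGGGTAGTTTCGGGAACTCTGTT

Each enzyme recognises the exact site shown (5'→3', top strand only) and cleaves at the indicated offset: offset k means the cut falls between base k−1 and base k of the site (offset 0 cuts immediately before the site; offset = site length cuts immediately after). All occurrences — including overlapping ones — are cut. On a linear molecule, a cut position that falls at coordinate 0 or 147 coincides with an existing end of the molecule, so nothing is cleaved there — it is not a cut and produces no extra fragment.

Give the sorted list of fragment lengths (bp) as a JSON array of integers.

[1,5,6,7,8,8,8,9,10,11,12,13,13,17,19]

Site scan:
  UxaII ACTCT/0: at [18, 68, 73, 81, 100, 139] ⇒ [18, 68, 73, 81, 100, 139]
  VbrIV TAGTT/5: at [12, 26, 33, 41, 54, 63, 95, 105, 117, 128] ⇒ [17, 31, 38, 46, 59, 68, 100, 110, 122, 133]

All cut coordinates (distinct, sorted): [17, 18, 31, 38, 46, 59, 68, 73, 81, 100, 110, 122, 133, 139]

Fragment lengths:
  [0,17): 17 bp
  [17,18): 1 bp
  [18,31): 13 bp
  [31,38): 7 bp
  [38,46): 8 bp
  [46,59): 13 bp
  [59,68): 9 bp
  [68,73): 5 bp
  [73,81): 8 bp
  [81,100): 19 bp
  [100,110): 10 bp
  [110,122): 12 bp
  [122,133): 11 bp
  [133,139): 6 bp
  [139,147): 8 bp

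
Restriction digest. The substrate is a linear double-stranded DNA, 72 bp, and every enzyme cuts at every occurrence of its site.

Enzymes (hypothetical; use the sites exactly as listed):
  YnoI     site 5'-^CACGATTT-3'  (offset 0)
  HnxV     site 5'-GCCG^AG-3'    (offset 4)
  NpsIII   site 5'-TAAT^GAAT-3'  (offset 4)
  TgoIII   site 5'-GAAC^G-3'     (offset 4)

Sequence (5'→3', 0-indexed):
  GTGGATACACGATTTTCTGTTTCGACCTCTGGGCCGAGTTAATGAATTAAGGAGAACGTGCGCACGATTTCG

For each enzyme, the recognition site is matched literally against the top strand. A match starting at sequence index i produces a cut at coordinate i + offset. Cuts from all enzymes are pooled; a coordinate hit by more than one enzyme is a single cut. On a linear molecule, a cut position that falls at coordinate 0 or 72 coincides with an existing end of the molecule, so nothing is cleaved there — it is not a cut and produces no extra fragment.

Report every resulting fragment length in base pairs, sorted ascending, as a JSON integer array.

[5,7,7,10,14,29]

Per-enzyme occurrences:
  YnoI (CACGATTT, off=0): starts [7, 62] → cuts [7, 62]
  HnxV (GCCGAG, off=4): starts [32] → cuts [36]
  NpsIII (TAATGAAT, off=4): starts [39] → cuts [43]
  TgoIII (GAACG, off=4): starts [53] → cuts [57]

Pooled cuts: [7, 36, 43, 57, 62]

Fragments:
  [0,7): 7 bp
  [7,36): 29 bp
  [36,43): 7 bp
  [43,57): 14 bp
  [57,62): 5 bp
  [62,72): 10 bp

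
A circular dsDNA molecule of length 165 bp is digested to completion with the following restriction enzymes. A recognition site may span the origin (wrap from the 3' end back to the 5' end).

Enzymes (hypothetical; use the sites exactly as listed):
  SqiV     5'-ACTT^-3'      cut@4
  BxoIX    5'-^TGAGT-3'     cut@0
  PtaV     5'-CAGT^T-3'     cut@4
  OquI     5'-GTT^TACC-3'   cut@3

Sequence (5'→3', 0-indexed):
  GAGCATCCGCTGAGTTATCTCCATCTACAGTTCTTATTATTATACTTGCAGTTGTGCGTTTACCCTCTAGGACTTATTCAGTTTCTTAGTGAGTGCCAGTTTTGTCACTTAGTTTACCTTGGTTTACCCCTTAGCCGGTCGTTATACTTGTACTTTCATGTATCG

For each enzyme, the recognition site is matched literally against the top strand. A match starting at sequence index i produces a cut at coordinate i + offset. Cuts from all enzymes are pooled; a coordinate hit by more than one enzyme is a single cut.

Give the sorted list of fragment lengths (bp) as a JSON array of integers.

[4,5,6,7,7,8,10,10,11,15,16,20,21,25]

Per-enzyme occurrences:
  SqiV ACTT/4: at [43, 71, 106, 145, 151] ⇒ [47, 75, 110, 149, 155]
  BxoIX TGAGT/0: at [10, 89] ⇒ [10, 89]
  PtaV CAGTT/4: at [27, 48, 78, 96] ⇒ [31, 52, 82, 100]
  OquI GTTTACC/3: at [57, 111, 121] ⇒ [60, 114, 124]

All cut coordinates (distinct, sorted): [10, 31, 47, 52, 60, 75, 82, 89, 100, 110, 114, 124, 149, 155]

Fragments:
  10→31: 21 bp
  31→47: 16 bp
  47→52: 5 bp
  52→60: 8 bp
  60→75: 15 bp
  75→82: 7 bp
  82→89: 7 bp
  89→100: 11 bp
  100→110: 10 bp
  110→114: 4 bp
  114→124: 10 bp
  124→149: 25 bp
  149→155: 6 bp
  155→10 (wrap): 165-155+10 = 20 bp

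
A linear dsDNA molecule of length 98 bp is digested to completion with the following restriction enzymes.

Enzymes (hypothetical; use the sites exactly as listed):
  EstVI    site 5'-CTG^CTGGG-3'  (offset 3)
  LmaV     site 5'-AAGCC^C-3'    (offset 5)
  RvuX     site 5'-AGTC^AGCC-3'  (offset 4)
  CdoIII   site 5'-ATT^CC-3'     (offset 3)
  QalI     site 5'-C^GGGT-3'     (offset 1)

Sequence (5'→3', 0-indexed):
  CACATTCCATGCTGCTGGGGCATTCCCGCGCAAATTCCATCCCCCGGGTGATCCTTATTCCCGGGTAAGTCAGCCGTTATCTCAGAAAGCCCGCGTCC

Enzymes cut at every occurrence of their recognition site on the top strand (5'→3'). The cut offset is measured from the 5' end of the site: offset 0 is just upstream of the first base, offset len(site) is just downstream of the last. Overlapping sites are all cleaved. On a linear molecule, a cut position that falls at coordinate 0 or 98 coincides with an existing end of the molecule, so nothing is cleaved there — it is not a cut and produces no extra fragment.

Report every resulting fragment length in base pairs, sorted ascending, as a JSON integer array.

[3,6,7,8,9,9,10,12,14,20]

Site scan:
  EstVI (CTGCTGGG, off=3): starts [11] → cuts [14]
  LmaV (AAGCCC, off=5): starts [86] → cuts [91]
  RvuX (AGTCAGCC, off=4): starts [67] → cuts [71]
  CdoIII (ATTCC, off=3): starts [3, 21, 33, 56] → cuts [6, 24, 36, 59]
  QalI (CGGGT, off=1): starts [44, 61] → cuts [45, 62]

All cut coordinates (distinct, sorted): [6, 14, 24, 36, 45, 59, 62, 71, 91]

Fragment lengths:
  [0,6): 6 bp
  [6,14): 8 bp
  [14,24): 10 bp
  [24,36): 12 bp
  [36,45): 9 bp
  [45,59): 14 bp
  [59,62): 3 bp
  [62,71): 9 bp
  [71,91): 20 bp
  [91,98): 7 bp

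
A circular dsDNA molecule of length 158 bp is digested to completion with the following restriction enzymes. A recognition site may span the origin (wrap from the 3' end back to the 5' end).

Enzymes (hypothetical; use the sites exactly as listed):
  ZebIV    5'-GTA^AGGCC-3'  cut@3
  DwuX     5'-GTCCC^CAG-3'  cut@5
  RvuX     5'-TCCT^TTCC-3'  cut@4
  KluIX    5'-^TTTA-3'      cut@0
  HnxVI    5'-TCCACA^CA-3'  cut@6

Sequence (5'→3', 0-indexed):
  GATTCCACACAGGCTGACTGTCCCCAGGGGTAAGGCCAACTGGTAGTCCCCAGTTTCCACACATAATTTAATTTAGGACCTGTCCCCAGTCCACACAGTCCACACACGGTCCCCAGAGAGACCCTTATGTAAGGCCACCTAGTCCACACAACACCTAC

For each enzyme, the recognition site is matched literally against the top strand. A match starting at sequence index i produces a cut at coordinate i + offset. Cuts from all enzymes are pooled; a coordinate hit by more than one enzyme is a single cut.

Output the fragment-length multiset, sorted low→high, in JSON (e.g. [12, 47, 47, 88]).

Per-enzyme occurrences:
  ZebIV GTAAGGCC/3: at [29, 128] ⇒ [32, 131]
  DwuX GTCCCCAG/5: at [19, 45, 81, 108] ⇒ [24, 50, 86, 113]
  RvuX (TCCTTTCC, off=4): no sites
  KluIX TTTA/0: at [66, 71] ⇒ [66, 71]
  HnxVI TCCACACA/6: at [3, 55, 89, 98, 142] ⇒ [9, 61, 95, 104, 148]

Pooled cuts: [9, 24, 32, 50, 61, 66, 71, 86, 95, 104, 113, 131, 148]

Fragments:
  9→24: 15 bp
  24→32: 8 bp
  32→50: 18 bp
  50→61: 11 bp
  61→66: 5 bp
  66→71: 5 bp
  71→86: 15 bp
  86→95: 9 bp
  95→104: 9 bp
  104→113: 9 bp
  113→131: 18 bp
  131→148: 17 bp
  148→9 (wrap): 158-148+9 = 19 bp

[5,5,8,9,9,9,11,15,15,17,18,18,19]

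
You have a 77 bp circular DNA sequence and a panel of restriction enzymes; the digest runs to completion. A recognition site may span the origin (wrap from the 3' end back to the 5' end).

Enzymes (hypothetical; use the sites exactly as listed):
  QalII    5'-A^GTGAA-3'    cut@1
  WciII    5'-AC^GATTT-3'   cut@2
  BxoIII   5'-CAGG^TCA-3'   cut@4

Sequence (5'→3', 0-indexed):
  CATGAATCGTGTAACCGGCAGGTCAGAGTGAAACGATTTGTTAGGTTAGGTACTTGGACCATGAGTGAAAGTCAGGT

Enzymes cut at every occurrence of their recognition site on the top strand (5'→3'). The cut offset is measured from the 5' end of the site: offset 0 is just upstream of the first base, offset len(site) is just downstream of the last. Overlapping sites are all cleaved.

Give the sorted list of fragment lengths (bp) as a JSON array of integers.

Site scan:
  QalII (AGTGAA, off=1): starts [26, 63] → cuts [27, 64]
  WciII (ACGATTT, off=2): starts [32] → cuts [34]
  BxoIII (CAGGTCA, off=4): starts [18, 72] → cuts [22, 76]

Pooled cuts: [22, 27, 34, 64, 76]

Fragments:
  22→27: 5 bp
  27→34: 7 bp
  34→64: 30 bp
  64→76: 12 bp
  76→22 (wrap): 77-76+22 = 23 bp

[5,7,12,23,30]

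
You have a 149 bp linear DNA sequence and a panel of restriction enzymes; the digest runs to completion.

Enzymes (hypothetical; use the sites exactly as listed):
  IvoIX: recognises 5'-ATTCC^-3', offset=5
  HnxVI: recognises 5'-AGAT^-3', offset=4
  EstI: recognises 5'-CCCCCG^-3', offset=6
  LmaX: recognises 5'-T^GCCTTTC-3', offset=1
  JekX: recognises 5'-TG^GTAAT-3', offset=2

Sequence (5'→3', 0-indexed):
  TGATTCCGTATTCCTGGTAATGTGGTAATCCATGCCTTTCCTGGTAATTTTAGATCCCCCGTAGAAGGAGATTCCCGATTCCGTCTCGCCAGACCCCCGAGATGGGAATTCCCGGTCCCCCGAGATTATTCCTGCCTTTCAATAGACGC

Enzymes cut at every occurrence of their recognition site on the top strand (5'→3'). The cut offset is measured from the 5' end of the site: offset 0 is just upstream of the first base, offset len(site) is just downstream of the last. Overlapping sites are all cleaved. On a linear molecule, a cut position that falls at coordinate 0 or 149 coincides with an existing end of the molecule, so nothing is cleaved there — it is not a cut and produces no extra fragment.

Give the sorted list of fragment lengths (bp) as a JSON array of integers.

[1,2,3,4,4,6,6,7,7,7,8,9,9,10,10,11,12,16,17]

Site scan:
  IvoIX (ATTCC, off=5): starts [2, 9, 70, 77, 107, 127] → cuts [7, 14, 75, 82, 112, 132]
  HnxVI (AGAT, off=4): starts [51, 68, 99, 122] → cuts [55, 72, 103, 126]
  EstI (CCCCCG, off=6): starts [55, 93, 116] → cuts [61, 99, 122]
  LmaX (TGCCTTTC, off=1): starts [32, 132] → cuts [33, 133]
  JekX (TGGTAAT, off=2): starts [14, 22, 41] → cuts [16, 24, 43]

All cut coordinates (distinct, sorted): [7, 14, 16, 24, 33, 43, 55, 61, 72, 75, 82, 99, 103, 112, 122, 126, 132, 133]

Fragment lengths:
  [0,7): 7 bp
  [7,14): 7 bp
  [14,16): 2 bp
  [16,24): 8 bp
  [24,33): 9 bp
  [33,43): 10 bp
  [43,55): 12 bp
  [55,61): 6 bp
  [61,72): 11 bp
  [72,75): 3 bp
  [75,82): 7 bp
  [82,99): 17 bp
  [99,103): 4 bp
  [103,112): 9 bp
  [112,122): 10 bp
  [122,126): 4 bp
  [126,132): 6 bp
  [132,133): 1 bp
  [133,149): 16 bp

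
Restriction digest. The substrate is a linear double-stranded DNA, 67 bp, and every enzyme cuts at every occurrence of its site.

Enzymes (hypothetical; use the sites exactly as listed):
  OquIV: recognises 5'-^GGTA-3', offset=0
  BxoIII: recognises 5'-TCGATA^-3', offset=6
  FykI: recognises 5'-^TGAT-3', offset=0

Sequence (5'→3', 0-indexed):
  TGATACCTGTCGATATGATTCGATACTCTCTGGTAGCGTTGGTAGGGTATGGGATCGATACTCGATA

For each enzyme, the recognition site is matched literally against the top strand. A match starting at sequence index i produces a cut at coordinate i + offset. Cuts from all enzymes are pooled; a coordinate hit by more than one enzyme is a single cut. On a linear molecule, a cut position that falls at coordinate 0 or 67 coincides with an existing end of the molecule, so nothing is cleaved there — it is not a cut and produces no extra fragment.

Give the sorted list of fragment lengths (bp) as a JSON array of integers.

Scan for sites:
  OquIV (GGTA, off=0): starts [31, 40, 45] → cuts [31, 40, 45]
  BxoIII (TCGATA, off=6): starts [9, 19, 54, 61] → cuts [15, 25, 60] (position 67 is a terminus of the linear molecule — no cut)
  FykI (TGAT, off=0): starts [0, 15] → cuts [15] (position 0 is a terminus of the linear molecule — no cut)

All cut coordinates (distinct, sorted): [15, 25, 31, 40, 45, 60]

Fragment lengths:
  [0,15): 15 bp
  [15,25): 10 bp
  [25,31): 6 bp
  [31,40): 9 bp
  [40,45): 5 bp
  [45,60): 15 bp
  [60,67): 7 bp

[5,6,7,9,10,15,15]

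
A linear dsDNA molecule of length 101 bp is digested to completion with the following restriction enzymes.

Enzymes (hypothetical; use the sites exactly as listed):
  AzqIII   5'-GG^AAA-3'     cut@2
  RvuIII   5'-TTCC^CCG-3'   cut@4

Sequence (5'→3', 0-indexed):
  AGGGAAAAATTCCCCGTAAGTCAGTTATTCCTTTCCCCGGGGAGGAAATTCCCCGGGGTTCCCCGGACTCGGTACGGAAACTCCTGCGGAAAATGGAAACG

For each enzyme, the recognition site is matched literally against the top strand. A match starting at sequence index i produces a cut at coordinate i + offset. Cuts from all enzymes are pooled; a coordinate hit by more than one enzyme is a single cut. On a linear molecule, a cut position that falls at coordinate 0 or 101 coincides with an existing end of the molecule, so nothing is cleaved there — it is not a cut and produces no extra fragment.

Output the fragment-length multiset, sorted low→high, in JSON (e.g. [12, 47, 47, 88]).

Scan for sites:
  AzqIII (GGAAA, off=2): starts [2, 43, 75, 87, 94] → cuts [4, 45, 77, 89, 96]
  RvuIII (TTCCCCG, off=4): starts [9, 32, 48, 58] → cuts [13, 36, 52, 62]

Pooled cuts: [4, 13, 36, 45, 52, 62, 77, 89, 96]

Fragments:
  [0,4): 4 bp
  [4,13): 9 bp
  [13,36): 23 bp
  [36,45): 9 bp
  [45,52): 7 bp
  [52,62): 10 bp
  [62,77): 15 bp
  [77,89): 12 bp
  [89,96): 7 bp
  [96,101): 5 bp

[4,5,7,7,9,9,10,12,15,23]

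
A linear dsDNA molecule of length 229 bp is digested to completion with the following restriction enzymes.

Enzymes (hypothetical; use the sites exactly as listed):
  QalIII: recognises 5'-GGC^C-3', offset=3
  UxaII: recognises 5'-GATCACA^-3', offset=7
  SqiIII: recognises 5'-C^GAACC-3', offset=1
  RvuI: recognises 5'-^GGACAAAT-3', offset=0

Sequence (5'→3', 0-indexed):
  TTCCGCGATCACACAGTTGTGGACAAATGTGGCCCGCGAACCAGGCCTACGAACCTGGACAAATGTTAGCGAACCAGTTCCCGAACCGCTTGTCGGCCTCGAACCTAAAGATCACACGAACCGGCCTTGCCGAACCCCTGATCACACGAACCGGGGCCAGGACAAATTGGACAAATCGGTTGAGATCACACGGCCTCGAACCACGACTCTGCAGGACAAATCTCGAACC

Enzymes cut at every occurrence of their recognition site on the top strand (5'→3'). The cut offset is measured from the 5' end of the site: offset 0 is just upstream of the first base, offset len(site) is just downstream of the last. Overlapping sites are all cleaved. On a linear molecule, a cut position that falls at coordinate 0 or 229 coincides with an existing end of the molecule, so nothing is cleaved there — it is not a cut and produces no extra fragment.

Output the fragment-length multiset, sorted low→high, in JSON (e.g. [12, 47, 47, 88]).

Per-enzyme occurrences:
  QalIII (GGCC, off=3): starts [30, 43, 94, 122, 154, 191] → cuts [33, 46, 97, 125, 157, 194]
  UxaII (GATCACA, off=7): starts [6, 109, 139, 183] → cuts [13, 116, 146, 190]
  SqiIII (CGAACC, off=1): starts [36, 49, 69, 81, 99, 116, 130, 146, 196, 223] → cuts [37, 50, 70, 82, 100, 117, 131, 147, 197, 224]
  RvuI (GGACAAAT, off=0): starts [20, 56, 159, 168, 213] → cuts [20, 56, 159, 168, 213]

Pooled cuts: [13, 20, 33, 37, 46, 50, 56, 70, 82, 97, 100, 116, 117, 125, 131, 146, 147, 157, 159, 168, 190, 194, 197, 213, 224]

Fragments:
  [0,13): 13 bp
  [13,20): 7 bp
  [20,33): 13 bp
  [33,37): 4 bp
  [37,46): 9 bp
  [46,50): 4 bp
  [50,56): 6 bp
  [56,70): 14 bp
  [70,82): 12 bp
  [82,97): 15 bp
  [97,100): 3 bp
  [100,116): 16 bp
  [116,117): 1 bp
  [117,125): 8 bp
  [125,131): 6 bp
  [131,146): 15 bp
  [146,147): 1 bp
  [147,157): 10 bp
  [157,159): 2 bp
  [159,168): 9 bp
  [168,190): 22 bp
  [190,194): 4 bp
  [194,197): 3 bp
  [197,213): 16 bp
  [213,224): 11 bp
  [224,229): 5 bp

[1,1,2,3,3,4,4,4,5,6,6,7,8,9,9,10,11,12,13,13,14,15,15,16,16,22]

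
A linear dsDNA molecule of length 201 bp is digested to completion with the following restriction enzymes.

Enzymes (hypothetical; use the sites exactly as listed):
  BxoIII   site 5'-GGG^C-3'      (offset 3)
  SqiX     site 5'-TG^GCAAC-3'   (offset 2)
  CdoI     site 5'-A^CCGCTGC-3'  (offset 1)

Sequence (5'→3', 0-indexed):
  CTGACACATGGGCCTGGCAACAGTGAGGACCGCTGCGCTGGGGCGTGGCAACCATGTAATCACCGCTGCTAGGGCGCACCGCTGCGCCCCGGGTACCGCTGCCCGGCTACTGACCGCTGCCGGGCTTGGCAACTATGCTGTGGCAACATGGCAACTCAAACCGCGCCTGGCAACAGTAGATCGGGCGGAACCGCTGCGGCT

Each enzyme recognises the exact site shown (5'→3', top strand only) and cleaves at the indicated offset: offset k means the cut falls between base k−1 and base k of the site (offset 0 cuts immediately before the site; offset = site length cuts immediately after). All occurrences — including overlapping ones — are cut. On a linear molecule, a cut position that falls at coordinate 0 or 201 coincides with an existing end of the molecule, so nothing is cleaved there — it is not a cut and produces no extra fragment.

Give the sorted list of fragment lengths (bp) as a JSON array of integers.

[4,4,4,4,5,8,11,11,12,12,13,14,14,15,16,17,18,19]

Site scan:
  BxoIII (GGGC, off=3): starts [9, 40, 71, 121, 182] → cuts [12, 43, 74, 124, 185]
  SqiX (TGGCAAC, off=2): starts [14, 45, 126, 140, 148, 167] → cuts [16, 47, 128, 142, 150, 169]
  CdoI (ACCGCTGC, off=1): starts [28, 61, 77, 94, 112, 189] → cuts [29, 62, 78, 95, 113, 190]

All cut coordinates (distinct, sorted): [12, 16, 29, 43, 47, 62, 74, 78, 95, 113, 124, 128, 142, 150, 169, 185, 190]

Fragment lengths:
  [0,12): 12 bp
  [12,16): 4 bp
  [16,29): 13 bp
  [29,43): 14 bp
  [43,47): 4 bp
  [47,62): 15 bp
  [62,74): 12 bp
  [74,78): 4 bp
  [78,95): 17 bp
  [95,113): 18 bp
  [113,124): 11 bp
  [124,128): 4 bp
  [128,142): 14 bp
  [142,150): 8 bp
  [150,169): 19 bp
  [169,185): 16 bp
  [185,190): 5 bp
  [190,201): 11 bp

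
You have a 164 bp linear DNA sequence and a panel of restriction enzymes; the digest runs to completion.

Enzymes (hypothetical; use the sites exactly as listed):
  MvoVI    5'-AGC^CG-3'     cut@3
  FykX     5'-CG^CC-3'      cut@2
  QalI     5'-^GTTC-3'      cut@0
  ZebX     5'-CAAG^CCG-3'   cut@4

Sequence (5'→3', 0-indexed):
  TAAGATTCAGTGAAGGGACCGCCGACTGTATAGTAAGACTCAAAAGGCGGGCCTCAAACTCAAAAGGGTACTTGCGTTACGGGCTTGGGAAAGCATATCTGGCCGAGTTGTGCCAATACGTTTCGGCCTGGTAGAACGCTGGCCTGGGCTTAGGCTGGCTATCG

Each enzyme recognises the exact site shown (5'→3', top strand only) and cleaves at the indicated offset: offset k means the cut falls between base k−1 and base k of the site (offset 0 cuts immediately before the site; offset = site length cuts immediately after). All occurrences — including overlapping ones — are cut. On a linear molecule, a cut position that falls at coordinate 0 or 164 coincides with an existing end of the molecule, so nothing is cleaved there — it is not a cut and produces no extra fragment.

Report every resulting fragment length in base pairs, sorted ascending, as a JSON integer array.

Site scan:
  MvoVI (AGCCG, off=3): no sites
  FykX (CGCC, off=2): starts [19] → cuts [21]
  QalI (GTTC, off=0): no sites
  ZebX (CAAGCCG, off=4): no sites

All cut coordinates (distinct, sorted): [21]

Fragment lengths:
  [0,21): 21 bp
  [21,164): 143 bp

[21,143]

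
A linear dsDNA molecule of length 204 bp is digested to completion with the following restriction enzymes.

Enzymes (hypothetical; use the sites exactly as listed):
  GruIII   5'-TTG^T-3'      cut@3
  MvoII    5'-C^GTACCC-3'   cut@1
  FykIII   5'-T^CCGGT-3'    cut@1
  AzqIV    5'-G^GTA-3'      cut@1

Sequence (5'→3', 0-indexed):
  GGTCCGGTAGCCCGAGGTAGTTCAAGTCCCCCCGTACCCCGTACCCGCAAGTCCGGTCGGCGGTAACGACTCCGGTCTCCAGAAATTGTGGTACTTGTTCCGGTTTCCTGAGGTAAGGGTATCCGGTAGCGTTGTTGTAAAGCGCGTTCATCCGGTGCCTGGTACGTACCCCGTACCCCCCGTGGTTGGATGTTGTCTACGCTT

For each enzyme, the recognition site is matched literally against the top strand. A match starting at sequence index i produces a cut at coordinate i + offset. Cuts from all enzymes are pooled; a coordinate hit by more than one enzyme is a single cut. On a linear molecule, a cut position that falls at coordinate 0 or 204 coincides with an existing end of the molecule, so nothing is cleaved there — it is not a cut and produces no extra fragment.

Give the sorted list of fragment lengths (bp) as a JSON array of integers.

Site scan:
  GruIII (TTGT, off=3): starts [85, 94, 131, 134, 192] → cuts [88, 97, 134, 137, 195]
  MvoII (CGTACCC, off=1): starts [32, 39, 164, 171] → cuts [33, 40, 165, 172]
  FykIII (TCCGGT, off=1): starts [2, 51, 70, 98, 121, 150] → cuts [3, 52, 71, 99, 122, 151]
  AzqIV (GGTA, off=1): starts [5, 15, 61, 89, 111, 117, 124, 160] → cuts [6, 16, 62, 90, 112, 118, 125, 161]

Pooled cuts: [3, 6, 16, 33, 40, 52, 62, 71, 88, 90, 97, 99, 112, 118, 122, 125, 134, 137, 151, 161, 165, 172, 195]

Fragments:
  [0,3): 3 bp
  [3,6): 3 bp
  [6,16): 10 bp
  [16,33): 17 bp
  [33,40): 7 bp
  [40,52): 12 bp
  [52,62): 10 bp
  [62,71): 9 bp
  [71,88): 17 bp
  [88,90): 2 bp
  [90,97): 7 bp
  [97,99): 2 bp
  [99,112): 13 bp
  [112,118): 6 bp
  [118,122): 4 bp
  [122,125): 3 bp
  [125,134): 9 bp
  [134,137): 3 bp
  [137,151): 14 bp
  [151,161): 10 bp
  [161,165): 4 bp
  [165,172): 7 bp
  [172,195): 23 bp
  [195,204): 9 bp

[2,2,3,3,3,3,4,4,6,7,7,7,9,9,9,10,10,10,12,13,14,17,17,23]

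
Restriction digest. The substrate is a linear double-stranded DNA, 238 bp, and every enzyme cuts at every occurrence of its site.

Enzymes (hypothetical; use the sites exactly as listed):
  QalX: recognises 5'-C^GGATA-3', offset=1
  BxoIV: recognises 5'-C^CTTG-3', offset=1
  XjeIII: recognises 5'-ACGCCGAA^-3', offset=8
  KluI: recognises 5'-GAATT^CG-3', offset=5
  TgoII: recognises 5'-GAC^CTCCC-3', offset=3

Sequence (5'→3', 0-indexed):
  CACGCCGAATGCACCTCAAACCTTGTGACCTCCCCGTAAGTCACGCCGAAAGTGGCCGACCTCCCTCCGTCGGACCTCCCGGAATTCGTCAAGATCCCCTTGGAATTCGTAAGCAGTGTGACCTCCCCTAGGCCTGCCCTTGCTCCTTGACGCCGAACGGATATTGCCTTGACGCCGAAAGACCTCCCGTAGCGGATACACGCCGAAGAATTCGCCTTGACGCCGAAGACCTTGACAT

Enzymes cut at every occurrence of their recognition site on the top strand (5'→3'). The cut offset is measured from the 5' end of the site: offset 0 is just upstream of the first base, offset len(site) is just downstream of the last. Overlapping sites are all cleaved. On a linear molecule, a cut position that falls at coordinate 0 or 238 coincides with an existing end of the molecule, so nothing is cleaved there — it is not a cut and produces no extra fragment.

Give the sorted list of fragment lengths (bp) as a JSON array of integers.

Site scan:
  QalX (CGGATA, off=1): starts [157, 192] → cuts [158, 193]
  BxoIV (CCTTG, off=1): starts [20, 97, 137, 144, 166, 214, 229] → cuts [21, 98, 138, 145, 167, 215, 230]
  XjeIII (ACGCCGAA, off=8): starts [1, 42, 149, 171, 199, 219] → cuts [9, 50, 157, 179, 207, 227]
  KluI (GAATTCG, off=5): starts [81, 102, 207] → cuts [86, 107, 212]
  TgoII (GACCTCCC, off=3): starts [26, 57, 72, 119, 180] → cuts [29, 60, 75, 122, 183]

All cut coordinates (distinct, sorted): [9, 21, 29, 50, 60, 75, 86, 98, 107, 122, 138, 145, 157, 158, 167, 179, 183, 193, 207, 212, 215, 227, 230]

Fragments:
  [0,9): 9 bp
  [9,21): 12 bp
  [21,29): 8 bp
  [29,50): 21 bp
  [50,60): 10 bp
  [60,75): 15 bp
  [75,86): 11 bp
  [86,98): 12 bp
  [98,107): 9 bp
  [107,122): 15 bp
  [122,138): 16 bp
  [138,145): 7 bp
  [145,157): 12 bp
  [157,158): 1 bp
  [158,167): 9 bp
  [167,179): 12 bp
  [179,183): 4 bp
  [183,193): 10 bp
  [193,207): 14 bp
  [207,212): 5 bp
  [212,215): 3 bp
  [215,227): 12 bp
  [227,230): 3 bp
  [230,238): 8 bp

[1,3,3,4,5,7,8,8,9,9,9,10,10,11,12,12,12,12,12,14,15,15,16,21]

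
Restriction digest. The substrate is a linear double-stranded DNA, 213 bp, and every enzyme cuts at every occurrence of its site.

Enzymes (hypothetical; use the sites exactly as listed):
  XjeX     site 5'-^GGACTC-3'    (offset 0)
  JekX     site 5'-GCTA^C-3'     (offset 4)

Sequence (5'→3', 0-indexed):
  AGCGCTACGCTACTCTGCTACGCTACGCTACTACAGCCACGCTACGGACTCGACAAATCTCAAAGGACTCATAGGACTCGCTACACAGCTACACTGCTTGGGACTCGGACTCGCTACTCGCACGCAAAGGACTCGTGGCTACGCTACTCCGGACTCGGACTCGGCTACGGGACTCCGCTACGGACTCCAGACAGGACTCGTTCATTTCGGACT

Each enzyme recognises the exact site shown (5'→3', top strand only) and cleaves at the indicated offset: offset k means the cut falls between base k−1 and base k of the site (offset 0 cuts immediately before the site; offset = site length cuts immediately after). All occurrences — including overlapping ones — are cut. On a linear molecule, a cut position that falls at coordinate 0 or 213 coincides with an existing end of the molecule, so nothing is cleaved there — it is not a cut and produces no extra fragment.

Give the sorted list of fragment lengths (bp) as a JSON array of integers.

[1,1,2,4,5,5,5,5,6,6,7,8,8,9,9,10,10,11,11,12,12,13,14,19,20]

Scan for sites:
  XjeX (GGACTC, off=0): starts [45, 64, 73, 100, 106, 128, 150, 156, 169, 181, 193] → cuts [45, 64, 73, 100, 106, 128, 150, 156, 169, 181, 193]
  JekX (GCTAC, off=4): starts [3, 8, 16, 21, 26, 40, 79, 87, 112, 137, 142, 163, 176] → cuts [7, 12, 20, 25, 30, 44, 83, 91, 116, 141, 146, 167, 180]

Pooled cuts: [7, 12, 20, 25, 30, 44, 45, 64, 73, 83, 91, 100, 106, 116, 128, 141, 146, 150, 156, 167, 169, 180, 181, 193]

Fragment lengths:
  [0,7): 7 bp
  [7,12): 5 bp
  [12,20): 8 bp
  [20,25): 5 bp
  [25,30): 5 bp
  [30,44): 14 bp
  [44,45): 1 bp
  [45,64): 19 bp
  [64,73): 9 bp
  [73,83): 10 bp
  [83,91): 8 bp
  [91,100): 9 bp
  [100,106): 6 bp
  [106,116): 10 bp
  [116,128): 12 bp
  [128,141): 13 bp
  [141,146): 5 bp
  [146,150): 4 bp
  [150,156): 6 bp
  [156,167): 11 bp
  [167,169): 2 bp
  [169,180): 11 bp
  [180,181): 1 bp
  [181,193): 12 bp
  [193,213): 20 bp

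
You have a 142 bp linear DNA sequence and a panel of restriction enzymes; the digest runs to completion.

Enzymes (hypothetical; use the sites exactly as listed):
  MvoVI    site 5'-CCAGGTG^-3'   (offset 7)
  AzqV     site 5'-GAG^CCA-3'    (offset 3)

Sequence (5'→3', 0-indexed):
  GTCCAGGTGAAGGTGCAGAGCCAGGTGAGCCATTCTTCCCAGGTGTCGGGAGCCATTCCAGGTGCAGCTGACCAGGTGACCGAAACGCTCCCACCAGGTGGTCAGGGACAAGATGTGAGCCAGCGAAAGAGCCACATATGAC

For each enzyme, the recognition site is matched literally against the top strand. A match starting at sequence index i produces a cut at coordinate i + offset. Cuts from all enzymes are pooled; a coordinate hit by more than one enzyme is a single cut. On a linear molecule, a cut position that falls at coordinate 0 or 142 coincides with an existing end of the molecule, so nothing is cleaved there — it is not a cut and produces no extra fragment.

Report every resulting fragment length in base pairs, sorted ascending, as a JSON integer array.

[2,7,7,9,11,11,12,12,14,16,19,22]

Per-enzyme occurrences:
  MvoVI (CCAGGTG, off=7): starts [2, 20, 38, 57, 71, 93] → cuts [9, 27, 45, 64, 78, 100]
  AzqV (GAGCCA, off=3): starts [17, 26, 49, 116, 128] → cuts [20, 29, 52, 119, 131]

Pooled cuts: [9, 20, 27, 29, 45, 52, 64, 78, 100, 119, 131]

Fragments:
  [0,9): 9 bp
  [9,20): 11 bp
  [20,27): 7 bp
  [27,29): 2 bp
  [29,45): 16 bp
  [45,52): 7 bp
  [52,64): 12 bp
  [64,78): 14 bp
  [78,100): 22 bp
  [100,119): 19 bp
  [119,131): 12 bp
  [131,142): 11 bp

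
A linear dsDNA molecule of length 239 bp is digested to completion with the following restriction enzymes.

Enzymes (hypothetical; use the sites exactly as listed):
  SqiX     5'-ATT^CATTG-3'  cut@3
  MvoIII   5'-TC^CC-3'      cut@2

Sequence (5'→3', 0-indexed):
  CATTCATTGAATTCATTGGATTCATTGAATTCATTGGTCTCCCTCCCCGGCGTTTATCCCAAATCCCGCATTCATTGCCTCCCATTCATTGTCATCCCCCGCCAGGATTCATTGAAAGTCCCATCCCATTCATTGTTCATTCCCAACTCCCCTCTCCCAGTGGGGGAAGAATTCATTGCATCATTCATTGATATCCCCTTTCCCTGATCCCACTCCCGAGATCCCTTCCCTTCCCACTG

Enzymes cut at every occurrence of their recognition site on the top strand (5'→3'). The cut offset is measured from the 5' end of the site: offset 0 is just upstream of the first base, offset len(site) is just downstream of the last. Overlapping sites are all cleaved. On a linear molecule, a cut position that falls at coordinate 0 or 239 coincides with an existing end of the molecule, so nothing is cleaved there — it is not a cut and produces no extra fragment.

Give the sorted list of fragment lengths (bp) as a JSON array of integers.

Scan for sites:
  SqiX (ATTCATTG, off=3): starts [1, 10, 19, 28, 69, 83, 106, 127, 170, 182] → cuts [4, 13, 22, 31, 72, 86, 109, 130, 173, 185]
  MvoIII (TCCC, off=2): starts [39, 43, 56, 63, 79, 94, 118, 123, 140, 147, 154, 193, 200, 207, 213, 221, 226, 231] → cuts [41, 45, 58, 65, 81, 96, 120, 125, 142, 149, 156, 195, 202, 209, 215, 223, 228, 233]

All cut coordinates (distinct, sorted): [4, 13, 22, 31, 41, 45, 58, 65, 72, 81, 86, 96, 109, 120, 125, 130, 142, 149, 156, 173, 185, 195, 202, 209, 215, 223, 228, 233]

Fragments:
  [0,4): 4 bp
  [4,13): 9 bp
  [13,22): 9 bp
  [22,31): 9 bp
  [31,41): 10 bp
  [41,45): 4 bp
  [45,58): 13 bp
  [58,65): 7 bp
  [65,72): 7 bp
  [72,81): 9 bp
  [81,86): 5 bp
  [86,96): 10 bp
  [96,109): 13 bp
  [109,120): 11 bp
  [120,125): 5 bp
  [125,130): 5 bp
  [130,142): 12 bp
  [142,149): 7 bp
  [149,156): 7 bp
  [156,173): 17 bp
  [173,185): 12 bp
  [185,195): 10 bp
  [195,202): 7 bp
  [202,209): 7 bp
  [209,215): 6 bp
  [215,223): 8 bp
  [223,228): 5 bp
  [228,233): 5 bp
  [233,239): 6 bp

[4,4,5,5,5,5,5,6,6,7,7,7,7,7,7,8,9,9,9,9,10,10,10,11,12,12,13,13,17]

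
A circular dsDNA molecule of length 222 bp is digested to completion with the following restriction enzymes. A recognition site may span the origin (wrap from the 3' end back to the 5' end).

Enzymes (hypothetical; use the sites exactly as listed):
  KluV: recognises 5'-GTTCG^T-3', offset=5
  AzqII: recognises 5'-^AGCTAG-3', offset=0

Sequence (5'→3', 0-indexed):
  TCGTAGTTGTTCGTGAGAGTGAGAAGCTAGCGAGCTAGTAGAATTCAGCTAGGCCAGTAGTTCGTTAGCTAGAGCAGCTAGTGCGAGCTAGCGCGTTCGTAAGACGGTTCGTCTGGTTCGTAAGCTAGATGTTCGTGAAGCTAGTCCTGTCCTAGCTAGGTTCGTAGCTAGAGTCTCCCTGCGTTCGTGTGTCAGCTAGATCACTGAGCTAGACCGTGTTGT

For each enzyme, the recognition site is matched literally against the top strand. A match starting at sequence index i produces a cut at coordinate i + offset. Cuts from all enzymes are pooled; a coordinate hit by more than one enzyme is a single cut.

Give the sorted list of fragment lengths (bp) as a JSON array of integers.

Scan for sites:
  KluV (GTTCGT, off=5): starts [8, 59, 94, 106, 115, 130, 159, 182, 220] → cuts [3, 13, 64, 99, 111, 120, 135, 164, 187]
  AzqII (AGCTAG, off=0): starts [24, 32, 46, 66, 75, 85, 122, 138, 153, 165, 193, 206] → cuts [24, 32, 46, 66, 75, 85, 122, 138, 153, 165, 193, 206]

All cut coordinates (distinct, sorted): [3, 13, 24, 32, 46, 64, 66, 75, 85, 99, 111, 120, 122, 135, 138, 153, 164, 165, 187, 193, 206]

Fragment lengths:
  3→13: 10 bp
  13→24: 11 bp
  24→32: 8 bp
  32→46: 14 bp
  46→64: 18 bp
  64→66: 2 bp
  66→75: 9 bp
  75→85: 10 bp
  85→99: 14 bp
  99→111: 12 bp
  111→120: 9 bp
  120→122: 2 bp
  122→135: 13 bp
  135→138: 3 bp
  138→153: 15 bp
  153→164: 11 bp
  164→165: 1 bp
  165→187: 22 bp
  187→193: 6 bp
  193→206: 13 bp
  206→3 (wrap): 222-206+3 = 19 bp

[1,2,2,3,6,8,9,9,10,10,11,11,12,13,13,14,14,15,18,19,22]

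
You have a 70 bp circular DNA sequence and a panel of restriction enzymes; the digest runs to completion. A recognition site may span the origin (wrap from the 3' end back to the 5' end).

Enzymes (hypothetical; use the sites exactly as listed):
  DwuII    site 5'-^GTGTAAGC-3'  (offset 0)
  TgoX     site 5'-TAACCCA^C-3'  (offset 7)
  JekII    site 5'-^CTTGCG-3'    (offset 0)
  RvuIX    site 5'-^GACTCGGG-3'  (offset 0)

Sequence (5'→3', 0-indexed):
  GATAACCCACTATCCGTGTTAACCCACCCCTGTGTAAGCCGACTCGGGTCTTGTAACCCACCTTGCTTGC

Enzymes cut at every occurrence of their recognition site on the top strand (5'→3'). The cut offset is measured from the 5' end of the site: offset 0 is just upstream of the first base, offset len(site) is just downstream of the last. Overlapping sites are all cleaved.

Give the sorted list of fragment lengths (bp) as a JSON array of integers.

Scan for sites:
  DwuII GTGTAAGC/0: at [31] ⇒ [31]
  TgoX TAACCCAC/7: at [2, 19, 53] ⇒ [9, 26, 60]
  JekII CTTGCG/0: at [65] ⇒ [65]
  RvuIX GACTCGGG/0: at [40] ⇒ [40]

Pooled cuts: [9, 26, 31, 40, 60, 65]

Fragment lengths:
  9→26: 17 bp
  26→31: 5 bp
  31→40: 9 bp
  40→60: 20 bp
  60→65: 5 bp
  65→9 (wrap): 70-65+9 = 14 bp

[5,5,9,14,17,20]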